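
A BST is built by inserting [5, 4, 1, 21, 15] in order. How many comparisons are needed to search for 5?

Search path for 5: 5
Found: True
Comparisons: 1


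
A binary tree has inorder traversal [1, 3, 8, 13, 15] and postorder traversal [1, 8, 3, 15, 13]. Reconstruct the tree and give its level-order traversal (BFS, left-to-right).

Inorder:   [1, 3, 8, 13, 15]
Postorder: [1, 8, 3, 15, 13]
Algorithm: postorder visits root last, so walk postorder right-to-left;
each value is the root of the current inorder slice — split it at that
value, recurse on the right subtree first, then the left.
Recursive splits:
  root=13; inorder splits into left=[1, 3, 8], right=[15]
  root=15; inorder splits into left=[], right=[]
  root=3; inorder splits into left=[1], right=[8]
  root=8; inorder splits into left=[], right=[]
  root=1; inorder splits into left=[], right=[]
Reconstructed level-order: [13, 3, 15, 1, 8]


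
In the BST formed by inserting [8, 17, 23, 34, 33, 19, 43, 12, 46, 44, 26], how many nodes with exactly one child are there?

Tree built from: [8, 17, 23, 34, 33, 19, 43, 12, 46, 44, 26]
Tree (level-order array): [8, None, 17, 12, 23, None, None, 19, 34, None, None, 33, 43, 26, None, None, 46, None, None, 44]
Rule: These are nodes with exactly 1 non-null child.
Per-node child counts:
  node 8: 1 child(ren)
  node 17: 2 child(ren)
  node 12: 0 child(ren)
  node 23: 2 child(ren)
  node 19: 0 child(ren)
  node 34: 2 child(ren)
  node 33: 1 child(ren)
  node 26: 0 child(ren)
  node 43: 1 child(ren)
  node 46: 1 child(ren)
  node 44: 0 child(ren)
Matching nodes: [8, 33, 43, 46]
Count of nodes with exactly one child: 4


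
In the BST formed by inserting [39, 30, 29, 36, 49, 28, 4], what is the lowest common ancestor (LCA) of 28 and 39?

Tree insertion order: [39, 30, 29, 36, 49, 28, 4]
Tree (level-order array): [39, 30, 49, 29, 36, None, None, 28, None, None, None, 4]
In a BST, the LCA of p=28, q=39 is the first node v on the
root-to-leaf path with p <= v <= q (go left if both < v, right if both > v).
Walk from root:
  at 39: 28 <= 39 <= 39, this is the LCA
LCA = 39


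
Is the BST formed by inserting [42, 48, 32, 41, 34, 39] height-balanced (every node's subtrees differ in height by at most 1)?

Tree (level-order array): [42, 32, 48, None, 41, None, None, 34, None, None, 39]
Definition: a tree is height-balanced if, at every node, |h(left) - h(right)| <= 1 (empty subtree has height -1).
Bottom-up per-node check:
  node 39: h_left=-1, h_right=-1, diff=0 [OK], height=0
  node 34: h_left=-1, h_right=0, diff=1 [OK], height=1
  node 41: h_left=1, h_right=-1, diff=2 [FAIL (|1--1|=2 > 1)], height=2
  node 32: h_left=-1, h_right=2, diff=3 [FAIL (|-1-2|=3 > 1)], height=3
  node 48: h_left=-1, h_right=-1, diff=0 [OK], height=0
  node 42: h_left=3, h_right=0, diff=3 [FAIL (|3-0|=3 > 1)], height=4
Node 41 violates the condition: |1 - -1| = 2 > 1.
Result: Not balanced


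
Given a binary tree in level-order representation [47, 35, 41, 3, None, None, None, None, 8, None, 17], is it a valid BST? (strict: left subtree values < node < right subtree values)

Level-order array: [47, 35, 41, 3, None, None, None, None, 8, None, 17]
Validate using subtree bounds (lo, hi): at each node, require lo < value < hi,
then recurse left with hi=value and right with lo=value.
Preorder trace (stopping at first violation):
  at node 47 with bounds (-inf, +inf): OK
  at node 35 with bounds (-inf, 47): OK
  at node 3 with bounds (-inf, 35): OK
  at node 8 with bounds (3, 35): OK
  at node 17 with bounds (8, 35): OK
  at node 41 with bounds (47, +inf): VIOLATION
Node 41 violates its bound: not (47 < 41 < +inf).
Result: Not a valid BST


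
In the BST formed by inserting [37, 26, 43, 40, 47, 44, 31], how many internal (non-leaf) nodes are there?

Tree built from: [37, 26, 43, 40, 47, 44, 31]
Tree (level-order array): [37, 26, 43, None, 31, 40, 47, None, None, None, None, 44]
Rule: An internal node has at least one child.
Per-node child counts:
  node 37: 2 child(ren)
  node 26: 1 child(ren)
  node 31: 0 child(ren)
  node 43: 2 child(ren)
  node 40: 0 child(ren)
  node 47: 1 child(ren)
  node 44: 0 child(ren)
Matching nodes: [37, 26, 43, 47]
Count of internal (non-leaf) nodes: 4


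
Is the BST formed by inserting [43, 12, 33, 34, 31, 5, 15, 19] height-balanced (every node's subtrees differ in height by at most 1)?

Tree (level-order array): [43, 12, None, 5, 33, None, None, 31, 34, 15, None, None, None, None, 19]
Definition: a tree is height-balanced if, at every node, |h(left) - h(right)| <= 1 (empty subtree has height -1).
Bottom-up per-node check:
  node 5: h_left=-1, h_right=-1, diff=0 [OK], height=0
  node 19: h_left=-1, h_right=-1, diff=0 [OK], height=0
  node 15: h_left=-1, h_right=0, diff=1 [OK], height=1
  node 31: h_left=1, h_right=-1, diff=2 [FAIL (|1--1|=2 > 1)], height=2
  node 34: h_left=-1, h_right=-1, diff=0 [OK], height=0
  node 33: h_left=2, h_right=0, diff=2 [FAIL (|2-0|=2 > 1)], height=3
  node 12: h_left=0, h_right=3, diff=3 [FAIL (|0-3|=3 > 1)], height=4
  node 43: h_left=4, h_right=-1, diff=5 [FAIL (|4--1|=5 > 1)], height=5
Node 31 violates the condition: |1 - -1| = 2 > 1.
Result: Not balanced


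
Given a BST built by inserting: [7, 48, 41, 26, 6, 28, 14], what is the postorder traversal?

Tree insertion order: [7, 48, 41, 26, 6, 28, 14]
Tree (level-order array): [7, 6, 48, None, None, 41, None, 26, None, 14, 28]
Postorder traversal: [6, 14, 28, 26, 41, 48, 7]


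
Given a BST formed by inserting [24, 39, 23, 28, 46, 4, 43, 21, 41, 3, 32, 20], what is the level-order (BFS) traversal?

Tree insertion order: [24, 39, 23, 28, 46, 4, 43, 21, 41, 3, 32, 20]
Tree (level-order array): [24, 23, 39, 4, None, 28, 46, 3, 21, None, 32, 43, None, None, None, 20, None, None, None, 41]
BFS from the root, enqueuing left then right child of each popped node:
  queue [24] -> pop 24, enqueue [23, 39], visited so far: [24]
  queue [23, 39] -> pop 23, enqueue [4], visited so far: [24, 23]
  queue [39, 4] -> pop 39, enqueue [28, 46], visited so far: [24, 23, 39]
  queue [4, 28, 46] -> pop 4, enqueue [3, 21], visited so far: [24, 23, 39, 4]
  queue [28, 46, 3, 21] -> pop 28, enqueue [32], visited so far: [24, 23, 39, 4, 28]
  queue [46, 3, 21, 32] -> pop 46, enqueue [43], visited so far: [24, 23, 39, 4, 28, 46]
  queue [3, 21, 32, 43] -> pop 3, enqueue [none], visited so far: [24, 23, 39, 4, 28, 46, 3]
  queue [21, 32, 43] -> pop 21, enqueue [20], visited so far: [24, 23, 39, 4, 28, 46, 3, 21]
  queue [32, 43, 20] -> pop 32, enqueue [none], visited so far: [24, 23, 39, 4, 28, 46, 3, 21, 32]
  queue [43, 20] -> pop 43, enqueue [41], visited so far: [24, 23, 39, 4, 28, 46, 3, 21, 32, 43]
  queue [20, 41] -> pop 20, enqueue [none], visited so far: [24, 23, 39, 4, 28, 46, 3, 21, 32, 43, 20]
  queue [41] -> pop 41, enqueue [none], visited so far: [24, 23, 39, 4, 28, 46, 3, 21, 32, 43, 20, 41]
Result: [24, 23, 39, 4, 28, 46, 3, 21, 32, 43, 20, 41]


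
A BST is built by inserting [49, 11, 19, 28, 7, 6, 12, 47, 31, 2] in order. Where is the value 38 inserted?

Starting tree (level order): [49, 11, None, 7, 19, 6, None, 12, 28, 2, None, None, None, None, 47, None, None, 31]
Insertion path: 49 -> 11 -> 19 -> 28 -> 47 -> 31
Result: insert 38 as right child of 31
Final tree (level order): [49, 11, None, 7, 19, 6, None, 12, 28, 2, None, None, None, None, 47, None, None, 31, None, None, 38]


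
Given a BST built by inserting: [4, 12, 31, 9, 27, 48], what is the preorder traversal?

Tree insertion order: [4, 12, 31, 9, 27, 48]
Tree (level-order array): [4, None, 12, 9, 31, None, None, 27, 48]
Preorder traversal: [4, 12, 9, 31, 27, 48]


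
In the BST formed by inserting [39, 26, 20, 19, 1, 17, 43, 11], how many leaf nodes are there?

Tree built from: [39, 26, 20, 19, 1, 17, 43, 11]
Tree (level-order array): [39, 26, 43, 20, None, None, None, 19, None, 1, None, None, 17, 11]
Rule: A leaf has 0 children.
Per-node child counts:
  node 39: 2 child(ren)
  node 26: 1 child(ren)
  node 20: 1 child(ren)
  node 19: 1 child(ren)
  node 1: 1 child(ren)
  node 17: 1 child(ren)
  node 11: 0 child(ren)
  node 43: 0 child(ren)
Matching nodes: [11, 43]
Count of leaf nodes: 2


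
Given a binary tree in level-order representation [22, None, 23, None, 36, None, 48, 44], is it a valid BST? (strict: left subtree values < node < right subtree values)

Level-order array: [22, None, 23, None, 36, None, 48, 44]
Validate using subtree bounds (lo, hi): at each node, require lo < value < hi,
then recurse left with hi=value and right with lo=value.
Preorder trace (stopping at first violation):
  at node 22 with bounds (-inf, +inf): OK
  at node 23 with bounds (22, +inf): OK
  at node 36 with bounds (23, +inf): OK
  at node 48 with bounds (36, +inf): OK
  at node 44 with bounds (36, 48): OK
No violation found at any node.
Result: Valid BST


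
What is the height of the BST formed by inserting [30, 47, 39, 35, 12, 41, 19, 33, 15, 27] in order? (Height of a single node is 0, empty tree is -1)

Insertion order: [30, 47, 39, 35, 12, 41, 19, 33, 15, 27]
Tree (level-order array): [30, 12, 47, None, 19, 39, None, 15, 27, 35, 41, None, None, None, None, 33]
Compute height bottom-up (empty subtree = -1):
  height(15) = 1 + max(-1, -1) = 0
  height(27) = 1 + max(-1, -1) = 0
  height(19) = 1 + max(0, 0) = 1
  height(12) = 1 + max(-1, 1) = 2
  height(33) = 1 + max(-1, -1) = 0
  height(35) = 1 + max(0, -1) = 1
  height(41) = 1 + max(-1, -1) = 0
  height(39) = 1 + max(1, 0) = 2
  height(47) = 1 + max(2, -1) = 3
  height(30) = 1 + max(2, 3) = 4
Height = 4


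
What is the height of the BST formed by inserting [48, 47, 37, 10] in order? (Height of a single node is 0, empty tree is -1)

Insertion order: [48, 47, 37, 10]
Tree (level-order array): [48, 47, None, 37, None, 10]
Compute height bottom-up (empty subtree = -1):
  height(10) = 1 + max(-1, -1) = 0
  height(37) = 1 + max(0, -1) = 1
  height(47) = 1 + max(1, -1) = 2
  height(48) = 1 + max(2, -1) = 3
Height = 3


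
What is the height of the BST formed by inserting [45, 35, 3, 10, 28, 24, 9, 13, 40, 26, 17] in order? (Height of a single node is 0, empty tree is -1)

Insertion order: [45, 35, 3, 10, 28, 24, 9, 13, 40, 26, 17]
Tree (level-order array): [45, 35, None, 3, 40, None, 10, None, None, 9, 28, None, None, 24, None, 13, 26, None, 17]
Compute height bottom-up (empty subtree = -1):
  height(9) = 1 + max(-1, -1) = 0
  height(17) = 1 + max(-1, -1) = 0
  height(13) = 1 + max(-1, 0) = 1
  height(26) = 1 + max(-1, -1) = 0
  height(24) = 1 + max(1, 0) = 2
  height(28) = 1 + max(2, -1) = 3
  height(10) = 1 + max(0, 3) = 4
  height(3) = 1 + max(-1, 4) = 5
  height(40) = 1 + max(-1, -1) = 0
  height(35) = 1 + max(5, 0) = 6
  height(45) = 1 + max(6, -1) = 7
Height = 7


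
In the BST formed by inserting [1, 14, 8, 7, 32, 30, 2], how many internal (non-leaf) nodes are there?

Tree built from: [1, 14, 8, 7, 32, 30, 2]
Tree (level-order array): [1, None, 14, 8, 32, 7, None, 30, None, 2]
Rule: An internal node has at least one child.
Per-node child counts:
  node 1: 1 child(ren)
  node 14: 2 child(ren)
  node 8: 1 child(ren)
  node 7: 1 child(ren)
  node 2: 0 child(ren)
  node 32: 1 child(ren)
  node 30: 0 child(ren)
Matching nodes: [1, 14, 8, 7, 32]
Count of internal (non-leaf) nodes: 5


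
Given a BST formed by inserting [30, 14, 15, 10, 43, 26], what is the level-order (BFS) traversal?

Tree insertion order: [30, 14, 15, 10, 43, 26]
Tree (level-order array): [30, 14, 43, 10, 15, None, None, None, None, None, 26]
BFS from the root, enqueuing left then right child of each popped node:
  queue [30] -> pop 30, enqueue [14, 43], visited so far: [30]
  queue [14, 43] -> pop 14, enqueue [10, 15], visited so far: [30, 14]
  queue [43, 10, 15] -> pop 43, enqueue [none], visited so far: [30, 14, 43]
  queue [10, 15] -> pop 10, enqueue [none], visited so far: [30, 14, 43, 10]
  queue [15] -> pop 15, enqueue [26], visited so far: [30, 14, 43, 10, 15]
  queue [26] -> pop 26, enqueue [none], visited so far: [30, 14, 43, 10, 15, 26]
Result: [30, 14, 43, 10, 15, 26]


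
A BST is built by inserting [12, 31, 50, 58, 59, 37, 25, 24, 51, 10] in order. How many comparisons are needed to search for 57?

Search path for 57: 12 -> 31 -> 50 -> 58 -> 51
Found: False
Comparisons: 5


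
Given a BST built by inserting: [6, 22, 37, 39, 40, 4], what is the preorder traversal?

Tree insertion order: [6, 22, 37, 39, 40, 4]
Tree (level-order array): [6, 4, 22, None, None, None, 37, None, 39, None, 40]
Preorder traversal: [6, 4, 22, 37, 39, 40]


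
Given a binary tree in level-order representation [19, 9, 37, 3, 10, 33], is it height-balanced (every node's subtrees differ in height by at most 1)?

Tree (level-order array): [19, 9, 37, 3, 10, 33]
Definition: a tree is height-balanced if, at every node, |h(left) - h(right)| <= 1 (empty subtree has height -1).
Bottom-up per-node check:
  node 3: h_left=-1, h_right=-1, diff=0 [OK], height=0
  node 10: h_left=-1, h_right=-1, diff=0 [OK], height=0
  node 9: h_left=0, h_right=0, diff=0 [OK], height=1
  node 33: h_left=-1, h_right=-1, diff=0 [OK], height=0
  node 37: h_left=0, h_right=-1, diff=1 [OK], height=1
  node 19: h_left=1, h_right=1, diff=0 [OK], height=2
All nodes satisfy the balance condition.
Result: Balanced


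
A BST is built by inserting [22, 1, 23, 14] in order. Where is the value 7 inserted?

Starting tree (level order): [22, 1, 23, None, 14]
Insertion path: 22 -> 1 -> 14
Result: insert 7 as left child of 14
Final tree (level order): [22, 1, 23, None, 14, None, None, 7]


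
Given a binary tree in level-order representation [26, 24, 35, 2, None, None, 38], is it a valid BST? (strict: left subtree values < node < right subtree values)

Level-order array: [26, 24, 35, 2, None, None, 38]
Validate using subtree bounds (lo, hi): at each node, require lo < value < hi,
then recurse left with hi=value and right with lo=value.
Preorder trace (stopping at first violation):
  at node 26 with bounds (-inf, +inf): OK
  at node 24 with bounds (-inf, 26): OK
  at node 2 with bounds (-inf, 24): OK
  at node 35 with bounds (26, +inf): OK
  at node 38 with bounds (35, +inf): OK
No violation found at any node.
Result: Valid BST


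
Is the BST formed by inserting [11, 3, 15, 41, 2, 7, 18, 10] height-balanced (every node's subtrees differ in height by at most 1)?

Tree (level-order array): [11, 3, 15, 2, 7, None, 41, None, None, None, 10, 18]
Definition: a tree is height-balanced if, at every node, |h(left) - h(right)| <= 1 (empty subtree has height -1).
Bottom-up per-node check:
  node 2: h_left=-1, h_right=-1, diff=0 [OK], height=0
  node 10: h_left=-1, h_right=-1, diff=0 [OK], height=0
  node 7: h_left=-1, h_right=0, diff=1 [OK], height=1
  node 3: h_left=0, h_right=1, diff=1 [OK], height=2
  node 18: h_left=-1, h_right=-1, diff=0 [OK], height=0
  node 41: h_left=0, h_right=-1, diff=1 [OK], height=1
  node 15: h_left=-1, h_right=1, diff=2 [FAIL (|-1-1|=2 > 1)], height=2
  node 11: h_left=2, h_right=2, diff=0 [OK], height=3
Node 15 violates the condition: |-1 - 1| = 2 > 1.
Result: Not balanced


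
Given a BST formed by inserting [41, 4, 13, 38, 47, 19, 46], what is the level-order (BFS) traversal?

Tree insertion order: [41, 4, 13, 38, 47, 19, 46]
Tree (level-order array): [41, 4, 47, None, 13, 46, None, None, 38, None, None, 19]
BFS from the root, enqueuing left then right child of each popped node:
  queue [41] -> pop 41, enqueue [4, 47], visited so far: [41]
  queue [4, 47] -> pop 4, enqueue [13], visited so far: [41, 4]
  queue [47, 13] -> pop 47, enqueue [46], visited so far: [41, 4, 47]
  queue [13, 46] -> pop 13, enqueue [38], visited so far: [41, 4, 47, 13]
  queue [46, 38] -> pop 46, enqueue [none], visited so far: [41, 4, 47, 13, 46]
  queue [38] -> pop 38, enqueue [19], visited so far: [41, 4, 47, 13, 46, 38]
  queue [19] -> pop 19, enqueue [none], visited so far: [41, 4, 47, 13, 46, 38, 19]
Result: [41, 4, 47, 13, 46, 38, 19]


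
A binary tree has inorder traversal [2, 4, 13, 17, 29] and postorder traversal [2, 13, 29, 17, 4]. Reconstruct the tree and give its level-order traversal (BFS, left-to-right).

Inorder:   [2, 4, 13, 17, 29]
Postorder: [2, 13, 29, 17, 4]
Algorithm: postorder visits root last, so walk postorder right-to-left;
each value is the root of the current inorder slice — split it at that
value, recurse on the right subtree first, then the left.
Recursive splits:
  root=4; inorder splits into left=[2], right=[13, 17, 29]
  root=17; inorder splits into left=[13], right=[29]
  root=29; inorder splits into left=[], right=[]
  root=13; inorder splits into left=[], right=[]
  root=2; inorder splits into left=[], right=[]
Reconstructed level-order: [4, 2, 17, 13, 29]


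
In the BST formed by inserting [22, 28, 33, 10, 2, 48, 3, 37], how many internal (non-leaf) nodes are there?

Tree built from: [22, 28, 33, 10, 2, 48, 3, 37]
Tree (level-order array): [22, 10, 28, 2, None, None, 33, None, 3, None, 48, None, None, 37]
Rule: An internal node has at least one child.
Per-node child counts:
  node 22: 2 child(ren)
  node 10: 1 child(ren)
  node 2: 1 child(ren)
  node 3: 0 child(ren)
  node 28: 1 child(ren)
  node 33: 1 child(ren)
  node 48: 1 child(ren)
  node 37: 0 child(ren)
Matching nodes: [22, 10, 2, 28, 33, 48]
Count of internal (non-leaf) nodes: 6


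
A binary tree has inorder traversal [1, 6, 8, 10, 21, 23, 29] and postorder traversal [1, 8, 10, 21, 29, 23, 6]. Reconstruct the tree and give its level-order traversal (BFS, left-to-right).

Inorder:   [1, 6, 8, 10, 21, 23, 29]
Postorder: [1, 8, 10, 21, 29, 23, 6]
Algorithm: postorder visits root last, so walk postorder right-to-left;
each value is the root of the current inorder slice — split it at that
value, recurse on the right subtree first, then the left.
Recursive splits:
  root=6; inorder splits into left=[1], right=[8, 10, 21, 23, 29]
  root=23; inorder splits into left=[8, 10, 21], right=[29]
  root=29; inorder splits into left=[], right=[]
  root=21; inorder splits into left=[8, 10], right=[]
  root=10; inorder splits into left=[8], right=[]
  root=8; inorder splits into left=[], right=[]
  root=1; inorder splits into left=[], right=[]
Reconstructed level-order: [6, 1, 23, 21, 29, 10, 8]


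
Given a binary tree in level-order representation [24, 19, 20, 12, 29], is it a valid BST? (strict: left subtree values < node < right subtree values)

Level-order array: [24, 19, 20, 12, 29]
Validate using subtree bounds (lo, hi): at each node, require lo < value < hi,
then recurse left with hi=value and right with lo=value.
Preorder trace (stopping at first violation):
  at node 24 with bounds (-inf, +inf): OK
  at node 19 with bounds (-inf, 24): OK
  at node 12 with bounds (-inf, 19): OK
  at node 29 with bounds (19, 24): VIOLATION
Node 29 violates its bound: not (19 < 29 < 24).
Result: Not a valid BST


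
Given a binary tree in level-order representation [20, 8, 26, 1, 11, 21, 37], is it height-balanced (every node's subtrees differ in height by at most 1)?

Tree (level-order array): [20, 8, 26, 1, 11, 21, 37]
Definition: a tree is height-balanced if, at every node, |h(left) - h(right)| <= 1 (empty subtree has height -1).
Bottom-up per-node check:
  node 1: h_left=-1, h_right=-1, diff=0 [OK], height=0
  node 11: h_left=-1, h_right=-1, diff=0 [OK], height=0
  node 8: h_left=0, h_right=0, diff=0 [OK], height=1
  node 21: h_left=-1, h_right=-1, diff=0 [OK], height=0
  node 37: h_left=-1, h_right=-1, diff=0 [OK], height=0
  node 26: h_left=0, h_right=0, diff=0 [OK], height=1
  node 20: h_left=1, h_right=1, diff=0 [OK], height=2
All nodes satisfy the balance condition.
Result: Balanced


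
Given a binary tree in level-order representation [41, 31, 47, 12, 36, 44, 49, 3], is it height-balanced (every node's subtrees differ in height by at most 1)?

Tree (level-order array): [41, 31, 47, 12, 36, 44, 49, 3]
Definition: a tree is height-balanced if, at every node, |h(left) - h(right)| <= 1 (empty subtree has height -1).
Bottom-up per-node check:
  node 3: h_left=-1, h_right=-1, diff=0 [OK], height=0
  node 12: h_left=0, h_right=-1, diff=1 [OK], height=1
  node 36: h_left=-1, h_right=-1, diff=0 [OK], height=0
  node 31: h_left=1, h_right=0, diff=1 [OK], height=2
  node 44: h_left=-1, h_right=-1, diff=0 [OK], height=0
  node 49: h_left=-1, h_right=-1, diff=0 [OK], height=0
  node 47: h_left=0, h_right=0, diff=0 [OK], height=1
  node 41: h_left=2, h_right=1, diff=1 [OK], height=3
All nodes satisfy the balance condition.
Result: Balanced


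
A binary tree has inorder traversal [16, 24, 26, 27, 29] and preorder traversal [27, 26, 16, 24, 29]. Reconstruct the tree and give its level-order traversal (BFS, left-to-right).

Inorder:  [16, 24, 26, 27, 29]
Preorder: [27, 26, 16, 24, 29]
Algorithm: preorder visits root first, so consume preorder in order;
for each root, split the current inorder slice at that value into
left-subtree inorder and right-subtree inorder, then recurse.
Recursive splits:
  root=27; inorder splits into left=[16, 24, 26], right=[29]
  root=26; inorder splits into left=[16, 24], right=[]
  root=16; inorder splits into left=[], right=[24]
  root=24; inorder splits into left=[], right=[]
  root=29; inorder splits into left=[], right=[]
Reconstructed level-order: [27, 26, 29, 16, 24]


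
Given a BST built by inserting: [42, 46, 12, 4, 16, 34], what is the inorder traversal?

Tree insertion order: [42, 46, 12, 4, 16, 34]
Tree (level-order array): [42, 12, 46, 4, 16, None, None, None, None, None, 34]
Inorder traversal: [4, 12, 16, 34, 42, 46]


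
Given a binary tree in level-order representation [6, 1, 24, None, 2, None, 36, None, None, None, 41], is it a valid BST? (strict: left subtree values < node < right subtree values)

Level-order array: [6, 1, 24, None, 2, None, 36, None, None, None, 41]
Validate using subtree bounds (lo, hi): at each node, require lo < value < hi,
then recurse left with hi=value and right with lo=value.
Preorder trace (stopping at first violation):
  at node 6 with bounds (-inf, +inf): OK
  at node 1 with bounds (-inf, 6): OK
  at node 2 with bounds (1, 6): OK
  at node 24 with bounds (6, +inf): OK
  at node 36 with bounds (24, +inf): OK
  at node 41 with bounds (36, +inf): OK
No violation found at any node.
Result: Valid BST


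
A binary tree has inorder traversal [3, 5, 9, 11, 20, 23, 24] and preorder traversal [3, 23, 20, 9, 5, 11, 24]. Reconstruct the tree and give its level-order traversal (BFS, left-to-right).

Inorder:  [3, 5, 9, 11, 20, 23, 24]
Preorder: [3, 23, 20, 9, 5, 11, 24]
Algorithm: preorder visits root first, so consume preorder in order;
for each root, split the current inorder slice at that value into
left-subtree inorder and right-subtree inorder, then recurse.
Recursive splits:
  root=3; inorder splits into left=[], right=[5, 9, 11, 20, 23, 24]
  root=23; inorder splits into left=[5, 9, 11, 20], right=[24]
  root=20; inorder splits into left=[5, 9, 11], right=[]
  root=9; inorder splits into left=[5], right=[11]
  root=5; inorder splits into left=[], right=[]
  root=11; inorder splits into left=[], right=[]
  root=24; inorder splits into left=[], right=[]
Reconstructed level-order: [3, 23, 20, 24, 9, 5, 11]


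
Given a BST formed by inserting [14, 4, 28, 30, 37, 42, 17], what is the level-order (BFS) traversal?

Tree insertion order: [14, 4, 28, 30, 37, 42, 17]
Tree (level-order array): [14, 4, 28, None, None, 17, 30, None, None, None, 37, None, 42]
BFS from the root, enqueuing left then right child of each popped node:
  queue [14] -> pop 14, enqueue [4, 28], visited so far: [14]
  queue [4, 28] -> pop 4, enqueue [none], visited so far: [14, 4]
  queue [28] -> pop 28, enqueue [17, 30], visited so far: [14, 4, 28]
  queue [17, 30] -> pop 17, enqueue [none], visited so far: [14, 4, 28, 17]
  queue [30] -> pop 30, enqueue [37], visited so far: [14, 4, 28, 17, 30]
  queue [37] -> pop 37, enqueue [42], visited so far: [14, 4, 28, 17, 30, 37]
  queue [42] -> pop 42, enqueue [none], visited so far: [14, 4, 28, 17, 30, 37, 42]
Result: [14, 4, 28, 17, 30, 37, 42]


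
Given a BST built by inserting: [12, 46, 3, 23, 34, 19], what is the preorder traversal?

Tree insertion order: [12, 46, 3, 23, 34, 19]
Tree (level-order array): [12, 3, 46, None, None, 23, None, 19, 34]
Preorder traversal: [12, 3, 46, 23, 19, 34]


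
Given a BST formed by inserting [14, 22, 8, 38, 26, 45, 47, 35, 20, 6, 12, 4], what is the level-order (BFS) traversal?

Tree insertion order: [14, 22, 8, 38, 26, 45, 47, 35, 20, 6, 12, 4]
Tree (level-order array): [14, 8, 22, 6, 12, 20, 38, 4, None, None, None, None, None, 26, 45, None, None, None, 35, None, 47]
BFS from the root, enqueuing left then right child of each popped node:
  queue [14] -> pop 14, enqueue [8, 22], visited so far: [14]
  queue [8, 22] -> pop 8, enqueue [6, 12], visited so far: [14, 8]
  queue [22, 6, 12] -> pop 22, enqueue [20, 38], visited so far: [14, 8, 22]
  queue [6, 12, 20, 38] -> pop 6, enqueue [4], visited so far: [14, 8, 22, 6]
  queue [12, 20, 38, 4] -> pop 12, enqueue [none], visited so far: [14, 8, 22, 6, 12]
  queue [20, 38, 4] -> pop 20, enqueue [none], visited so far: [14, 8, 22, 6, 12, 20]
  queue [38, 4] -> pop 38, enqueue [26, 45], visited so far: [14, 8, 22, 6, 12, 20, 38]
  queue [4, 26, 45] -> pop 4, enqueue [none], visited so far: [14, 8, 22, 6, 12, 20, 38, 4]
  queue [26, 45] -> pop 26, enqueue [35], visited so far: [14, 8, 22, 6, 12, 20, 38, 4, 26]
  queue [45, 35] -> pop 45, enqueue [47], visited so far: [14, 8, 22, 6, 12, 20, 38, 4, 26, 45]
  queue [35, 47] -> pop 35, enqueue [none], visited so far: [14, 8, 22, 6, 12, 20, 38, 4, 26, 45, 35]
  queue [47] -> pop 47, enqueue [none], visited so far: [14, 8, 22, 6, 12, 20, 38, 4, 26, 45, 35, 47]
Result: [14, 8, 22, 6, 12, 20, 38, 4, 26, 45, 35, 47]


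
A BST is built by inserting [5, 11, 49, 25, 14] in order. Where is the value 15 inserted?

Starting tree (level order): [5, None, 11, None, 49, 25, None, 14]
Insertion path: 5 -> 11 -> 49 -> 25 -> 14
Result: insert 15 as right child of 14
Final tree (level order): [5, None, 11, None, 49, 25, None, 14, None, None, 15]


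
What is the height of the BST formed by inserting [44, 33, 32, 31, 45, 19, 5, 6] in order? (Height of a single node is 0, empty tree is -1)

Insertion order: [44, 33, 32, 31, 45, 19, 5, 6]
Tree (level-order array): [44, 33, 45, 32, None, None, None, 31, None, 19, None, 5, None, None, 6]
Compute height bottom-up (empty subtree = -1):
  height(6) = 1 + max(-1, -1) = 0
  height(5) = 1 + max(-1, 0) = 1
  height(19) = 1 + max(1, -1) = 2
  height(31) = 1 + max(2, -1) = 3
  height(32) = 1 + max(3, -1) = 4
  height(33) = 1 + max(4, -1) = 5
  height(45) = 1 + max(-1, -1) = 0
  height(44) = 1 + max(5, 0) = 6
Height = 6


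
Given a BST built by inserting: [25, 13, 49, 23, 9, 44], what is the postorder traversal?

Tree insertion order: [25, 13, 49, 23, 9, 44]
Tree (level-order array): [25, 13, 49, 9, 23, 44]
Postorder traversal: [9, 23, 13, 44, 49, 25]


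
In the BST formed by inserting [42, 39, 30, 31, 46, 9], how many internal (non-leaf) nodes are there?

Tree built from: [42, 39, 30, 31, 46, 9]
Tree (level-order array): [42, 39, 46, 30, None, None, None, 9, 31]
Rule: An internal node has at least one child.
Per-node child counts:
  node 42: 2 child(ren)
  node 39: 1 child(ren)
  node 30: 2 child(ren)
  node 9: 0 child(ren)
  node 31: 0 child(ren)
  node 46: 0 child(ren)
Matching nodes: [42, 39, 30]
Count of internal (non-leaf) nodes: 3


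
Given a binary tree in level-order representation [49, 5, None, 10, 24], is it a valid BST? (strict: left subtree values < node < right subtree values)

Level-order array: [49, 5, None, 10, 24]
Validate using subtree bounds (lo, hi): at each node, require lo < value < hi,
then recurse left with hi=value and right with lo=value.
Preorder trace (stopping at first violation):
  at node 49 with bounds (-inf, +inf): OK
  at node 5 with bounds (-inf, 49): OK
  at node 10 with bounds (-inf, 5): VIOLATION
Node 10 violates its bound: not (-inf < 10 < 5).
Result: Not a valid BST


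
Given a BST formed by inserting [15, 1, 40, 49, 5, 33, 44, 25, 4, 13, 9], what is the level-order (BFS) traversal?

Tree insertion order: [15, 1, 40, 49, 5, 33, 44, 25, 4, 13, 9]
Tree (level-order array): [15, 1, 40, None, 5, 33, 49, 4, 13, 25, None, 44, None, None, None, 9]
BFS from the root, enqueuing left then right child of each popped node:
  queue [15] -> pop 15, enqueue [1, 40], visited so far: [15]
  queue [1, 40] -> pop 1, enqueue [5], visited so far: [15, 1]
  queue [40, 5] -> pop 40, enqueue [33, 49], visited so far: [15, 1, 40]
  queue [5, 33, 49] -> pop 5, enqueue [4, 13], visited so far: [15, 1, 40, 5]
  queue [33, 49, 4, 13] -> pop 33, enqueue [25], visited so far: [15, 1, 40, 5, 33]
  queue [49, 4, 13, 25] -> pop 49, enqueue [44], visited so far: [15, 1, 40, 5, 33, 49]
  queue [4, 13, 25, 44] -> pop 4, enqueue [none], visited so far: [15, 1, 40, 5, 33, 49, 4]
  queue [13, 25, 44] -> pop 13, enqueue [9], visited so far: [15, 1, 40, 5, 33, 49, 4, 13]
  queue [25, 44, 9] -> pop 25, enqueue [none], visited so far: [15, 1, 40, 5, 33, 49, 4, 13, 25]
  queue [44, 9] -> pop 44, enqueue [none], visited so far: [15, 1, 40, 5, 33, 49, 4, 13, 25, 44]
  queue [9] -> pop 9, enqueue [none], visited so far: [15, 1, 40, 5, 33, 49, 4, 13, 25, 44, 9]
Result: [15, 1, 40, 5, 33, 49, 4, 13, 25, 44, 9]


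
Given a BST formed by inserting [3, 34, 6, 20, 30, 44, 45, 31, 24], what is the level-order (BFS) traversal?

Tree insertion order: [3, 34, 6, 20, 30, 44, 45, 31, 24]
Tree (level-order array): [3, None, 34, 6, 44, None, 20, None, 45, None, 30, None, None, 24, 31]
BFS from the root, enqueuing left then right child of each popped node:
  queue [3] -> pop 3, enqueue [34], visited so far: [3]
  queue [34] -> pop 34, enqueue [6, 44], visited so far: [3, 34]
  queue [6, 44] -> pop 6, enqueue [20], visited so far: [3, 34, 6]
  queue [44, 20] -> pop 44, enqueue [45], visited so far: [3, 34, 6, 44]
  queue [20, 45] -> pop 20, enqueue [30], visited so far: [3, 34, 6, 44, 20]
  queue [45, 30] -> pop 45, enqueue [none], visited so far: [3, 34, 6, 44, 20, 45]
  queue [30] -> pop 30, enqueue [24, 31], visited so far: [3, 34, 6, 44, 20, 45, 30]
  queue [24, 31] -> pop 24, enqueue [none], visited so far: [3, 34, 6, 44, 20, 45, 30, 24]
  queue [31] -> pop 31, enqueue [none], visited so far: [3, 34, 6, 44, 20, 45, 30, 24, 31]
Result: [3, 34, 6, 44, 20, 45, 30, 24, 31]


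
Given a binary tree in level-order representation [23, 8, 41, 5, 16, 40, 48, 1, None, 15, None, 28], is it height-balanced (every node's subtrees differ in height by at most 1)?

Tree (level-order array): [23, 8, 41, 5, 16, 40, 48, 1, None, 15, None, 28]
Definition: a tree is height-balanced if, at every node, |h(left) - h(right)| <= 1 (empty subtree has height -1).
Bottom-up per-node check:
  node 1: h_left=-1, h_right=-1, diff=0 [OK], height=0
  node 5: h_left=0, h_right=-1, diff=1 [OK], height=1
  node 15: h_left=-1, h_right=-1, diff=0 [OK], height=0
  node 16: h_left=0, h_right=-1, diff=1 [OK], height=1
  node 8: h_left=1, h_right=1, diff=0 [OK], height=2
  node 28: h_left=-1, h_right=-1, diff=0 [OK], height=0
  node 40: h_left=0, h_right=-1, diff=1 [OK], height=1
  node 48: h_left=-1, h_right=-1, diff=0 [OK], height=0
  node 41: h_left=1, h_right=0, diff=1 [OK], height=2
  node 23: h_left=2, h_right=2, diff=0 [OK], height=3
All nodes satisfy the balance condition.
Result: Balanced


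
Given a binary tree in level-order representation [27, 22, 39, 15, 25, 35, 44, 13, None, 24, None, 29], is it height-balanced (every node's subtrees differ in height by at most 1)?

Tree (level-order array): [27, 22, 39, 15, 25, 35, 44, 13, None, 24, None, 29]
Definition: a tree is height-balanced if, at every node, |h(left) - h(right)| <= 1 (empty subtree has height -1).
Bottom-up per-node check:
  node 13: h_left=-1, h_right=-1, diff=0 [OK], height=0
  node 15: h_left=0, h_right=-1, diff=1 [OK], height=1
  node 24: h_left=-1, h_right=-1, diff=0 [OK], height=0
  node 25: h_left=0, h_right=-1, diff=1 [OK], height=1
  node 22: h_left=1, h_right=1, diff=0 [OK], height=2
  node 29: h_left=-1, h_right=-1, diff=0 [OK], height=0
  node 35: h_left=0, h_right=-1, diff=1 [OK], height=1
  node 44: h_left=-1, h_right=-1, diff=0 [OK], height=0
  node 39: h_left=1, h_right=0, diff=1 [OK], height=2
  node 27: h_left=2, h_right=2, diff=0 [OK], height=3
All nodes satisfy the balance condition.
Result: Balanced


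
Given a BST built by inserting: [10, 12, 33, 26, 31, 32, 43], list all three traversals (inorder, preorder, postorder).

Tree insertion order: [10, 12, 33, 26, 31, 32, 43]
Tree (level-order array): [10, None, 12, None, 33, 26, 43, None, 31, None, None, None, 32]
Inorder (L, root, R): [10, 12, 26, 31, 32, 33, 43]
Preorder (root, L, R): [10, 12, 33, 26, 31, 32, 43]
Postorder (L, R, root): [32, 31, 26, 43, 33, 12, 10]


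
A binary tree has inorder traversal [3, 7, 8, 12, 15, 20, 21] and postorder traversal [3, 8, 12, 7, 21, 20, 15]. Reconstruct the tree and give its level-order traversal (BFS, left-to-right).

Inorder:   [3, 7, 8, 12, 15, 20, 21]
Postorder: [3, 8, 12, 7, 21, 20, 15]
Algorithm: postorder visits root last, so walk postorder right-to-left;
each value is the root of the current inorder slice — split it at that
value, recurse on the right subtree first, then the left.
Recursive splits:
  root=15; inorder splits into left=[3, 7, 8, 12], right=[20, 21]
  root=20; inorder splits into left=[], right=[21]
  root=21; inorder splits into left=[], right=[]
  root=7; inorder splits into left=[3], right=[8, 12]
  root=12; inorder splits into left=[8], right=[]
  root=8; inorder splits into left=[], right=[]
  root=3; inorder splits into left=[], right=[]
Reconstructed level-order: [15, 7, 20, 3, 12, 21, 8]


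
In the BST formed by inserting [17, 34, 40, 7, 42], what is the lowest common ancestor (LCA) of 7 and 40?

Tree insertion order: [17, 34, 40, 7, 42]
Tree (level-order array): [17, 7, 34, None, None, None, 40, None, 42]
In a BST, the LCA of p=7, q=40 is the first node v on the
root-to-leaf path with p <= v <= q (go left if both < v, right if both > v).
Walk from root:
  at 17: 7 <= 17 <= 40, this is the LCA
LCA = 17


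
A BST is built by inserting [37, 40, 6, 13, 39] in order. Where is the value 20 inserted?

Starting tree (level order): [37, 6, 40, None, 13, 39]
Insertion path: 37 -> 6 -> 13
Result: insert 20 as right child of 13
Final tree (level order): [37, 6, 40, None, 13, 39, None, None, 20]


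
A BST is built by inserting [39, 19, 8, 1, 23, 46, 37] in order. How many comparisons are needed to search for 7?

Search path for 7: 39 -> 19 -> 8 -> 1
Found: False
Comparisons: 4


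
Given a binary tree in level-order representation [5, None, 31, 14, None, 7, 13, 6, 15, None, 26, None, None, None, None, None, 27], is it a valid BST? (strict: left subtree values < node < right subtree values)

Level-order array: [5, None, 31, 14, None, 7, 13, 6, 15, None, 26, None, None, None, None, None, 27]
Validate using subtree bounds (lo, hi): at each node, require lo < value < hi,
then recurse left with hi=value and right with lo=value.
Preorder trace (stopping at first violation):
  at node 5 with bounds (-inf, +inf): OK
  at node 31 with bounds (5, +inf): OK
  at node 14 with bounds (5, 31): OK
  at node 7 with bounds (5, 14): OK
  at node 6 with bounds (5, 7): OK
  at node 15 with bounds (7, 14): VIOLATION
Node 15 violates its bound: not (7 < 15 < 14).
Result: Not a valid BST


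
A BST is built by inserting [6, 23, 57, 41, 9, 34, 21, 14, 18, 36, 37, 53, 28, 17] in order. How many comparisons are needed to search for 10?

Search path for 10: 6 -> 23 -> 9 -> 21 -> 14
Found: False
Comparisons: 5


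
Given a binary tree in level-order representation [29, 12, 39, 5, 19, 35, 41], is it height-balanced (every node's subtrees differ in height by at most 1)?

Tree (level-order array): [29, 12, 39, 5, 19, 35, 41]
Definition: a tree is height-balanced if, at every node, |h(left) - h(right)| <= 1 (empty subtree has height -1).
Bottom-up per-node check:
  node 5: h_left=-1, h_right=-1, diff=0 [OK], height=0
  node 19: h_left=-1, h_right=-1, diff=0 [OK], height=0
  node 12: h_left=0, h_right=0, diff=0 [OK], height=1
  node 35: h_left=-1, h_right=-1, diff=0 [OK], height=0
  node 41: h_left=-1, h_right=-1, diff=0 [OK], height=0
  node 39: h_left=0, h_right=0, diff=0 [OK], height=1
  node 29: h_left=1, h_right=1, diff=0 [OK], height=2
All nodes satisfy the balance condition.
Result: Balanced


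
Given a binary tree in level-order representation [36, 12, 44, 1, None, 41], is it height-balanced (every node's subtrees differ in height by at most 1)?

Tree (level-order array): [36, 12, 44, 1, None, 41]
Definition: a tree is height-balanced if, at every node, |h(left) - h(right)| <= 1 (empty subtree has height -1).
Bottom-up per-node check:
  node 1: h_left=-1, h_right=-1, diff=0 [OK], height=0
  node 12: h_left=0, h_right=-1, diff=1 [OK], height=1
  node 41: h_left=-1, h_right=-1, diff=0 [OK], height=0
  node 44: h_left=0, h_right=-1, diff=1 [OK], height=1
  node 36: h_left=1, h_right=1, diff=0 [OK], height=2
All nodes satisfy the balance condition.
Result: Balanced


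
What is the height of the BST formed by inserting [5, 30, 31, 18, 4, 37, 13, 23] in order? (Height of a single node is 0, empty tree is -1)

Insertion order: [5, 30, 31, 18, 4, 37, 13, 23]
Tree (level-order array): [5, 4, 30, None, None, 18, 31, 13, 23, None, 37]
Compute height bottom-up (empty subtree = -1):
  height(4) = 1 + max(-1, -1) = 0
  height(13) = 1 + max(-1, -1) = 0
  height(23) = 1 + max(-1, -1) = 0
  height(18) = 1 + max(0, 0) = 1
  height(37) = 1 + max(-1, -1) = 0
  height(31) = 1 + max(-1, 0) = 1
  height(30) = 1 + max(1, 1) = 2
  height(5) = 1 + max(0, 2) = 3
Height = 3


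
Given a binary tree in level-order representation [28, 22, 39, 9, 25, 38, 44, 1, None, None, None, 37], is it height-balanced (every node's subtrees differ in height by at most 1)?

Tree (level-order array): [28, 22, 39, 9, 25, 38, 44, 1, None, None, None, 37]
Definition: a tree is height-balanced if, at every node, |h(left) - h(right)| <= 1 (empty subtree has height -1).
Bottom-up per-node check:
  node 1: h_left=-1, h_right=-1, diff=0 [OK], height=0
  node 9: h_left=0, h_right=-1, diff=1 [OK], height=1
  node 25: h_left=-1, h_right=-1, diff=0 [OK], height=0
  node 22: h_left=1, h_right=0, diff=1 [OK], height=2
  node 37: h_left=-1, h_right=-1, diff=0 [OK], height=0
  node 38: h_left=0, h_right=-1, diff=1 [OK], height=1
  node 44: h_left=-1, h_right=-1, diff=0 [OK], height=0
  node 39: h_left=1, h_right=0, diff=1 [OK], height=2
  node 28: h_left=2, h_right=2, diff=0 [OK], height=3
All nodes satisfy the balance condition.
Result: Balanced


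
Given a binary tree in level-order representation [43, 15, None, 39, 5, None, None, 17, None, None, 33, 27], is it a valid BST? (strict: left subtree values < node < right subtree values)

Level-order array: [43, 15, None, 39, 5, None, None, 17, None, None, 33, 27]
Validate using subtree bounds (lo, hi): at each node, require lo < value < hi,
then recurse left with hi=value and right with lo=value.
Preorder trace (stopping at first violation):
  at node 43 with bounds (-inf, +inf): OK
  at node 15 with bounds (-inf, 43): OK
  at node 39 with bounds (-inf, 15): VIOLATION
Node 39 violates its bound: not (-inf < 39 < 15).
Result: Not a valid BST


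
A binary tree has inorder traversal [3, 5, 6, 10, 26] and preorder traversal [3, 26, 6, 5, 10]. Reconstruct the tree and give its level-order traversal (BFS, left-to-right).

Inorder:  [3, 5, 6, 10, 26]
Preorder: [3, 26, 6, 5, 10]
Algorithm: preorder visits root first, so consume preorder in order;
for each root, split the current inorder slice at that value into
left-subtree inorder and right-subtree inorder, then recurse.
Recursive splits:
  root=3; inorder splits into left=[], right=[5, 6, 10, 26]
  root=26; inorder splits into left=[5, 6, 10], right=[]
  root=6; inorder splits into left=[5], right=[10]
  root=5; inorder splits into left=[], right=[]
  root=10; inorder splits into left=[], right=[]
Reconstructed level-order: [3, 26, 6, 5, 10]


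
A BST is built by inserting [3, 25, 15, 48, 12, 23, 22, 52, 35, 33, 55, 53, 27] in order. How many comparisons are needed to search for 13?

Search path for 13: 3 -> 25 -> 15 -> 12
Found: False
Comparisons: 4
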